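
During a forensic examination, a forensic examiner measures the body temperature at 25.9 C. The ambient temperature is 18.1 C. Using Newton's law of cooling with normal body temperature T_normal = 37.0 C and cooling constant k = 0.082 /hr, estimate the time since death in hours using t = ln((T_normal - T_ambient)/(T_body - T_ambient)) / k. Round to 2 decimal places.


Using Newton's law of cooling:
t = ln((T_normal - T_ambient) / (T_body - T_ambient)) / k
T_normal - T_ambient = 18.9
T_body - T_ambient = 7.8
Ratio = 2.423077
ln(ratio) = 0.885038
t = 0.885038 / 0.082 = 10.79 hours

10.79


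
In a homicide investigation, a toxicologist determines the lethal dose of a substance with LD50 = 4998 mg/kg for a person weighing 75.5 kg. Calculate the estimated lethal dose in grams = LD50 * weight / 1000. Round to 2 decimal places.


Lethal dose calculation:
Lethal dose = LD50 * body_weight / 1000
= 4998 * 75.5 / 1000
= 377349 / 1000
= 377.35 g

377.35


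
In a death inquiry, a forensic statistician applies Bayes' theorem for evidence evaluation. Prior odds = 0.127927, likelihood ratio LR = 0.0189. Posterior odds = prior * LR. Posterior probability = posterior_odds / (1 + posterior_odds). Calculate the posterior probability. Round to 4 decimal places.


Bayesian evidence evaluation:
Posterior odds = prior_odds * LR = 0.127927 * 0.0189 = 0.00241782
Posterior probability = posterior_odds / (1 + posterior_odds)
= 0.00241782 / (1 + 0.00241782)
= 0.00241782 / 1.00241782
= 0.0024

0.0024


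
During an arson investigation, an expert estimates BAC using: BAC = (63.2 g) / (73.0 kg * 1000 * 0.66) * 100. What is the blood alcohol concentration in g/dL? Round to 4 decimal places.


Applying the Widmark formula:
BAC = (dose_g / (body_wt * 1000 * r)) * 100
Denominator = 73.0 * 1000 * 0.66 = 48180
BAC = (63.2 / 48180) * 100
BAC = 0.1312 g/dL

0.1312


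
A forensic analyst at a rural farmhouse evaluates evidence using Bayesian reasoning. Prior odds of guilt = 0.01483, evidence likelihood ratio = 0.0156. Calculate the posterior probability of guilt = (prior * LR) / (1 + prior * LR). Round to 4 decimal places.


Bayesian evidence evaluation:
Posterior odds = prior_odds * LR = 0.01483 * 0.0156 = 0.000231348
Posterior probability = posterior_odds / (1 + posterior_odds)
= 0.000231348 / (1 + 0.000231348)
= 0.000231348 / 1.000231348
= 0.0002

0.0002


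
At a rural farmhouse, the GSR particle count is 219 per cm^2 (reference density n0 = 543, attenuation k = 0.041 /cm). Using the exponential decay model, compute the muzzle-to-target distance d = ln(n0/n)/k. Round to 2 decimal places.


GSR distance calculation:
n0/n = 543 / 219 = 2.479452
ln(n0/n) = 0.908038
d = 0.908038 / 0.041 = 22.15 cm

22.15


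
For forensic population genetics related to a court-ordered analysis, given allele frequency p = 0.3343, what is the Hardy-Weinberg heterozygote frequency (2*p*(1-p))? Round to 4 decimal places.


Hardy-Weinberg heterozygote frequency:
q = 1 - p = 1 - 0.3343 = 0.6657
2pq = 2 * 0.3343 * 0.6657 = 0.4451

0.4451


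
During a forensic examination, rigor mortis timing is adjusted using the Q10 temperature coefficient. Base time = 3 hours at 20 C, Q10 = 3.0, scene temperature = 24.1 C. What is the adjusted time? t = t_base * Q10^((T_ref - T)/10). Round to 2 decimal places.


Rigor mortis time adjustment:
Exponent = (T_ref - T_actual) / 10 = (20 - 24.1) / 10 = -0.41
Q10 factor = 3.0^-0.41 = 0.63735
t_adjusted = 3 * 0.63735 = 1.91 hours

1.91


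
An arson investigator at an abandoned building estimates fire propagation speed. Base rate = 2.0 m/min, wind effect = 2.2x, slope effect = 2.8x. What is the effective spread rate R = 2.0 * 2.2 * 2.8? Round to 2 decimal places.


Fire spread rate calculation:
R = R0 * wind_factor * slope_factor
= 2.0 * 2.2 * 2.8
= 4.4 * 2.8
= 12.32 m/min

12.32


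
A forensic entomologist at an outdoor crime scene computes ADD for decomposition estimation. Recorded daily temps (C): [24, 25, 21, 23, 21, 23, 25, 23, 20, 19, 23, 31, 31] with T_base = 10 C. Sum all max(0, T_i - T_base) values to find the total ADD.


Computing ADD day by day:
Day 1: max(0, 24 - 10) = 14
Day 2: max(0, 25 - 10) = 15
Day 3: max(0, 21 - 10) = 11
Day 4: max(0, 23 - 10) = 13
Day 5: max(0, 21 - 10) = 11
Day 6: max(0, 23 - 10) = 13
Day 7: max(0, 25 - 10) = 15
Day 8: max(0, 23 - 10) = 13
Day 9: max(0, 20 - 10) = 10
Day 10: max(0, 19 - 10) = 9
Day 11: max(0, 23 - 10) = 13
Day 12: max(0, 31 - 10) = 21
Day 13: max(0, 31 - 10) = 21
Total ADD = 179

179


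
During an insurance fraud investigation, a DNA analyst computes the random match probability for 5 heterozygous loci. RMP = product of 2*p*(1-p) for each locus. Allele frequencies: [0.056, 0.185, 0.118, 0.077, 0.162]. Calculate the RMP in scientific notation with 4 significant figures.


Computing RMP for 5 loci:
Locus 1: 2 * 0.056 * 0.944 = 0.105728
Locus 2: 2 * 0.185 * 0.815 = 0.30155
Locus 3: 2 * 0.118 * 0.882 = 0.208152
Locus 4: 2 * 0.077 * 0.923 = 0.142142
Locus 5: 2 * 0.162 * 0.838 = 0.271512
RMP = 2.561e-04

2.561e-04


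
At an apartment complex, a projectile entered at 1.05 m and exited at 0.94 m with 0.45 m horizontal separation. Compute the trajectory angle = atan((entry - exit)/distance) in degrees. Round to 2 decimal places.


Bullet trajectory angle:
Height difference = 1.05 - 0.94 = 0.11 m
angle = atan(0.11 / 0.45)
angle = atan(0.244444)
angle = 13.74 degrees

13.74


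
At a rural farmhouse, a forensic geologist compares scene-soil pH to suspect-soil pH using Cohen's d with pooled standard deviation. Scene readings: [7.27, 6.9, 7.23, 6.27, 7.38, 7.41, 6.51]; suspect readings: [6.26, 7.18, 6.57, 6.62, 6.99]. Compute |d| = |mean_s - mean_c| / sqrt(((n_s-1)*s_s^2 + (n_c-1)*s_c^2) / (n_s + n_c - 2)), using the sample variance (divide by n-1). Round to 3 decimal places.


Pooled-variance Cohen's d for soil pH comparison:
Scene mean = 48.97 / 7 = 6.995714
Suspect mean = 33.62 / 5 = 6.724
Scene sample variance s_s^2 = 0.203529
Suspect sample variance s_c^2 = 0.13213
Pooled variance = ((n_s-1)*s_s^2 + (n_c-1)*s_c^2) / (n_s + n_c - 2) = 0.174969
Pooled SD = sqrt(0.174969) = 0.418293
Mean difference = 0.271714
|d| = |0.271714| / 0.418293 = 0.650

0.650


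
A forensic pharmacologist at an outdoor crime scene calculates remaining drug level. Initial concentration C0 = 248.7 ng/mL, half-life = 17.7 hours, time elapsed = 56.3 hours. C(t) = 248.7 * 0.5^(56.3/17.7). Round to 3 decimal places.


Drug concentration decay:
Number of half-lives = t / t_half = 56.3 / 17.7 = 3.180791
Decay factor = 0.5^3.180791 = 0.1102774
C(t) = 248.7 * 0.1102774 = 27.426 ng/mL

27.426


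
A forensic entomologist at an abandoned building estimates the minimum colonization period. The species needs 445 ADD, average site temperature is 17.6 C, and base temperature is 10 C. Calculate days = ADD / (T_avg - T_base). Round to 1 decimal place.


Insect development time:
Effective temperature = avg_temp - T_base = 17.6 - 10 = 7.6 C
Days = ADD / effective_temp = 445 / 7.6 = 58.6 days

58.6


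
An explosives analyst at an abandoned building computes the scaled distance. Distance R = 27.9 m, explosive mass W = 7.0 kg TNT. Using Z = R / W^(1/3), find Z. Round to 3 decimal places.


Scaled distance calculation:
W^(1/3) = 7.0^(1/3) = 1.912931
Z = R / W^(1/3) = 27.9 / 1.912931
Z = 14.585 m/kg^(1/3)

14.585


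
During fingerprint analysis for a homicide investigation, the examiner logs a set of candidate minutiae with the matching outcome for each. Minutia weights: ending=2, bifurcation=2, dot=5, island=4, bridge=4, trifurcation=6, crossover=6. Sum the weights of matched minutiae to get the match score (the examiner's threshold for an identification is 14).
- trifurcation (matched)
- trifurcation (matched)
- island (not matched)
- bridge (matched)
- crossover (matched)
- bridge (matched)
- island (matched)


Weighted minutiae match score:
  trifurcation: matched, +6 (running total 6)
  trifurcation: matched, +6 (running total 12)
  island: not matched, +0
  bridge: matched, +4 (running total 16)
  crossover: matched, +6 (running total 22)
  bridge: matched, +4 (running total 26)
  island: matched, +4 (running total 30)
Total score = 30
Threshold = 14; verdict = identification

30


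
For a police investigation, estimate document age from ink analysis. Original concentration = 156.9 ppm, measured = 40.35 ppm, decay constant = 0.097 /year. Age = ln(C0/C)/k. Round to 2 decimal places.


Document age estimation:
C0/C = 156.9 / 40.35 = 3.888476
ln(C0/C) = 1.358017
t = 1.358017 / 0.097 = 14.00 years

14.00


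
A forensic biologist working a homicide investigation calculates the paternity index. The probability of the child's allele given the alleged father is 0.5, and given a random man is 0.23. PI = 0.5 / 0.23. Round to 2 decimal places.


Paternity Index calculation:
PI = P(allele|father) / P(allele|random)
PI = 0.5 / 0.23
PI = 2.17

2.17


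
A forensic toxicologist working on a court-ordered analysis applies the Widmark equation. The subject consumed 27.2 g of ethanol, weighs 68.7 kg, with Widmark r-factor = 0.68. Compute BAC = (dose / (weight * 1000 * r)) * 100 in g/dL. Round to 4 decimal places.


Applying the Widmark formula:
BAC = (dose_g / (body_wt * 1000 * r)) * 100
Denominator = 68.7 * 1000 * 0.68 = 46716
BAC = (27.2 / 46716) * 100
BAC = 0.0582 g/dL

0.0582


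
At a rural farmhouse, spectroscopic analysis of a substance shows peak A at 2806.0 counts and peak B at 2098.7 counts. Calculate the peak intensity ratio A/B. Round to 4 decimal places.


Spectral peak ratio:
Peak A = 2806.0 counts
Peak B = 2098.7 counts
Ratio = 2806.0 / 2098.7 = 1.3370

1.3370


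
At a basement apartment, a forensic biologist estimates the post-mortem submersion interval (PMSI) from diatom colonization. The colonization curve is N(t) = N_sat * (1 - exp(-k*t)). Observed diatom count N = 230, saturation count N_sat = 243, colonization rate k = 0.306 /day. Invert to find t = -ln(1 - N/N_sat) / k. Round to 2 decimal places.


PMSI from diatom colonization curve:
N / N_sat = 230 / 243 = 0.946502
1 - N/N_sat = 0.053498
ln(1 - N/N_sat) = -2.928111
t = -ln(1 - N/N_sat) / k = -(-2.928111) / 0.306 = 9.57 days

9.57


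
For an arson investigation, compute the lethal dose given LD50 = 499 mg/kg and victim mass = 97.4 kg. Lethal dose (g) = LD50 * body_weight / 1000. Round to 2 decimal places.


Lethal dose calculation:
Lethal dose = LD50 * body_weight / 1000
= 499 * 97.4 / 1000
= 48602.6 / 1000
= 48.60 g

48.60


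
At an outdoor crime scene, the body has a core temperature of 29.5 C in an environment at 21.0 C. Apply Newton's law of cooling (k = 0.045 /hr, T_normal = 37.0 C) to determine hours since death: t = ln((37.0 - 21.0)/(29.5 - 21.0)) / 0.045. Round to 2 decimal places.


Using Newton's law of cooling:
t = ln((T_normal - T_ambient) / (T_body - T_ambient)) / k
T_normal - T_ambient = 16.0
T_body - T_ambient = 8.5
Ratio = 1.882353
ln(ratio) = 0.632523
t = 0.632523 / 0.045 = 14.06 hours

14.06


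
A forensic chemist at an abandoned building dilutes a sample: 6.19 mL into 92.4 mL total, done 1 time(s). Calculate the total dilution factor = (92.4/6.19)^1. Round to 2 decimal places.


Dilution factor calculation:
Single dilution = V_total / V_sample = 92.4 / 6.19 ≈ 14.927302
Number of dilutions = 1
Total DF = (92.4 / 6.19)^1 (full precision, rounded at the end) = 14.93

14.93


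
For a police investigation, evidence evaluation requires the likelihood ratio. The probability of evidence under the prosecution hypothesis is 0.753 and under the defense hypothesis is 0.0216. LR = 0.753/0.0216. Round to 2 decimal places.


Likelihood ratio calculation:
LR = P(E|Hp) / P(E|Hd)
LR = 0.753 / 0.0216
LR = 34.86

34.86


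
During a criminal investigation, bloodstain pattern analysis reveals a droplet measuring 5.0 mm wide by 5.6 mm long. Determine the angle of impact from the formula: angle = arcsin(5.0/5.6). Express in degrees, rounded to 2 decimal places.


Blood spatter impact angle calculation:
width / length = 5.0 / 5.6 = 0.892857
angle = arcsin(0.892857)
angle = 63.23 degrees

63.23


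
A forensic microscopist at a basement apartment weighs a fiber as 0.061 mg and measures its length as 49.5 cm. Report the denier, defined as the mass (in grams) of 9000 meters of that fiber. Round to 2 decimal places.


Denier calculation:
Mass in grams = 0.061 mg / 1000 = 0.000061 g
Length in meters = 49.5 cm / 100 = 0.495 m
Linear density = mass / length = 0.000061 / 0.495 = 0.00012323 g/m
Denier = (g/m) * 9000 = 0.00012323 * 9000 = 1.11

1.11


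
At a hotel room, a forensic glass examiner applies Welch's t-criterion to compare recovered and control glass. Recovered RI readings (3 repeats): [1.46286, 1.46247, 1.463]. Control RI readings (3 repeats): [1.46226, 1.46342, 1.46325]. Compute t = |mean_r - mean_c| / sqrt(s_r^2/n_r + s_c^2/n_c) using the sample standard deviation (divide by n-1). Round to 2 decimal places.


Welch's t-criterion for glass RI comparison:
Recovered mean = sum / n_r = 4.38833 / 3 = 1.4627767
Control mean = sum / n_c = 4.38893 / 3 = 1.4629767
Recovered sample variance s_r^2 = 7.54333e-08
Control sample variance s_c^2 = 3.92433e-07
Welch SE (unpooled) = sqrt(s_r^2/n_r + s_c^2/n_c) = sqrt(2.51444e-08 + 1.30811e-07) = sqrt(1.55955e-07) = 0.000394911
|mean_r - mean_c| = 0.0002
t = 0.0002 / 0.000394911 = 0.51

0.51


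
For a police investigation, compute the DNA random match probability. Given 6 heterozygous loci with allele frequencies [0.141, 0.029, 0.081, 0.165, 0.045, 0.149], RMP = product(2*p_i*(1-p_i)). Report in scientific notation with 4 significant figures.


Computing RMP for 6 loci:
Locus 1: 2 * 0.141 * 0.859 = 0.242238
Locus 2: 2 * 0.029 * 0.971 = 0.056318
Locus 3: 2 * 0.081 * 0.919 = 0.148878
Locus 4: 2 * 0.165 * 0.835 = 0.27555
Locus 5: 2 * 0.045 * 0.955 = 0.08595
Locus 6: 2 * 0.149 * 0.851 = 0.253598
RMP = 1.220e-05

1.220e-05


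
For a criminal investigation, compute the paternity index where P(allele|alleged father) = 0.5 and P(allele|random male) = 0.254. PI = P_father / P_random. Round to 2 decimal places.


Paternity Index calculation:
PI = P(allele|father) / P(allele|random)
PI = 0.5 / 0.254
PI = 1.97

1.97


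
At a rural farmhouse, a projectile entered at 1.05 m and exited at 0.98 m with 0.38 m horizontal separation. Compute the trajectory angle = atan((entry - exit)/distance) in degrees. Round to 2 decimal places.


Bullet trajectory angle:
Height difference = 1.05 - 0.98 = 0.07 m
angle = atan(0.07 / 0.38)
angle = atan(0.184211)
angle = 10.44 degrees

10.44


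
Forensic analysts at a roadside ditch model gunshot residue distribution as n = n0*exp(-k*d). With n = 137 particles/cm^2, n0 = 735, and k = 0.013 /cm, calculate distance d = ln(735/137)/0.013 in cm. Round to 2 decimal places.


GSR distance calculation:
n0/n = 735 / 137 = 5.364964
ln(n0/n) = 1.67989
d = 1.67989 / 0.013 = 129.22 cm

129.22


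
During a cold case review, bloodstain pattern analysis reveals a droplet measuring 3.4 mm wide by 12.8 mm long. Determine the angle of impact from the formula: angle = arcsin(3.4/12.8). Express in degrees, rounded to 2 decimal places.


Blood spatter impact angle calculation:
width / length = 3.4 / 12.8 = 0.265625
angle = arcsin(0.265625)
angle = 15.40 degrees

15.40


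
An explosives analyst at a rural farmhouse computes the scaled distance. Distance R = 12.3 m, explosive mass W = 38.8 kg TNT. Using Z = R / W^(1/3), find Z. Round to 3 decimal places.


Scaled distance calculation:
W^(1/3) = 38.8^(1/3) = 3.385405
Z = R / W^(1/3) = 12.3 / 3.385405
Z = 3.633 m/kg^(1/3)

3.633


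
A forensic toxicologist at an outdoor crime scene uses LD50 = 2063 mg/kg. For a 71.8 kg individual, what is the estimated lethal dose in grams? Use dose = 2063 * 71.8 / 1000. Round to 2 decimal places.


Lethal dose calculation:
Lethal dose = LD50 * body_weight / 1000
= 2063 * 71.8 / 1000
= 148123.4 / 1000
= 148.12 g

148.12


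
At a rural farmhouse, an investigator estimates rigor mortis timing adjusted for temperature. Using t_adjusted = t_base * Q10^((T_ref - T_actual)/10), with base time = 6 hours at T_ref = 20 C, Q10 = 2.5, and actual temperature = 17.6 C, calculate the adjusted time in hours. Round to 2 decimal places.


Rigor mortis time adjustment:
Exponent = (T_ref - T_actual) / 10 = (20 - 17.6) / 10 = 0.24
Q10 factor = 2.5^0.24 = 1.24596
t_adjusted = 6 * 1.24596 = 7.48 hours

7.48


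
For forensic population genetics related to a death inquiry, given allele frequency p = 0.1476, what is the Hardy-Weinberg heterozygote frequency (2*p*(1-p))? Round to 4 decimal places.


Hardy-Weinberg heterozygote frequency:
q = 1 - p = 1 - 0.1476 = 0.8524
2pq = 2 * 0.1476 * 0.8524 = 0.2516

0.2516


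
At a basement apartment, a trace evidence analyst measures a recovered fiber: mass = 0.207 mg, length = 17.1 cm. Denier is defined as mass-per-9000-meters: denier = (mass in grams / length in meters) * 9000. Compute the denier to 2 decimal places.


Denier calculation:
Mass in grams = 0.207 mg / 1000 = 0.000207 g
Length in meters = 17.1 cm / 100 = 0.171 m
Linear density = mass / length = 0.000207 / 0.171 = 0.00121053 g/m
Denier = (g/m) * 9000 = 0.00121053 * 9000 = 10.89

10.89


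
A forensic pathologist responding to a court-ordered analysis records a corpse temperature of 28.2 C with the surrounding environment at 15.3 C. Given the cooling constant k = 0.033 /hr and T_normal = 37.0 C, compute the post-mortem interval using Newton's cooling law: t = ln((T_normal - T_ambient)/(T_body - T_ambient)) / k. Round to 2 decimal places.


Using Newton's law of cooling:
t = ln((T_normal - T_ambient) / (T_body - T_ambient)) / k
T_normal - T_ambient = 21.7
T_body - T_ambient = 12.9
Ratio = 1.682171
ln(ratio) = 0.520085
t = 0.520085 / 0.033 = 15.76 hours

15.76


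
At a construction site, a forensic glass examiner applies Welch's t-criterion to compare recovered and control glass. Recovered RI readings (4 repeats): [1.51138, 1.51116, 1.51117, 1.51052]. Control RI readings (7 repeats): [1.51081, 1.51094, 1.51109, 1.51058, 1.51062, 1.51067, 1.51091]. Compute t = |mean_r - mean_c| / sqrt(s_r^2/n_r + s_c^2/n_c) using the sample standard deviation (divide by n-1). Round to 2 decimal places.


Welch's t-criterion for glass RI comparison:
Recovered mean = sum / n_r = 6.04423 / 4 = 1.5110575
Control mean = sum / n_c = 10.57562 / 7 = 1.5108029
Recovered sample variance s_r^2 = 1.38692e-07
Control sample variance s_c^2 = 3.55905e-08
Welch SE (unpooled) = sqrt(s_r^2/n_r + s_c^2/n_c) = sqrt(3.46729e-08 + 5.08435e-09) = sqrt(3.97572e-08) = 0.000199392
|mean_r - mean_c| = 0.000254643
t = 0.000254643 / 0.000199392 = 1.28

1.28


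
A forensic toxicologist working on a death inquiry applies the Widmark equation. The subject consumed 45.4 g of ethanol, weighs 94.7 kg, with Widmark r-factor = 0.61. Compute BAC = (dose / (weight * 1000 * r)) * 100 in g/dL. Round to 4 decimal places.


Applying the Widmark formula:
BAC = (dose_g / (body_wt * 1000 * r)) * 100
Denominator = 94.7 * 1000 * 0.61 = 57767
BAC = (45.4 / 57767) * 100
BAC = 0.0786 g/dL

0.0786


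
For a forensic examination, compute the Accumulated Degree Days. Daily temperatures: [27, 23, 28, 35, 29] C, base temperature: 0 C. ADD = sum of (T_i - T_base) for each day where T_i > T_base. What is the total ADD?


Computing ADD day by day:
Day 1: max(0, 27 - 0) = 27
Day 2: max(0, 23 - 0) = 23
Day 3: max(0, 28 - 0) = 28
Day 4: max(0, 35 - 0) = 35
Day 5: max(0, 29 - 0) = 29
Total ADD = 142

142


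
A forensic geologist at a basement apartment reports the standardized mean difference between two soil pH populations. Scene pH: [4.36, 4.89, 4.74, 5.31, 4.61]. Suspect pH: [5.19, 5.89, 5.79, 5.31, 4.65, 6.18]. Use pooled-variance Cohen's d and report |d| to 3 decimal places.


Pooled-variance Cohen's d for soil pH comparison:
Scene mean = 23.91 / 5 = 4.782
Suspect mean = 33.01 / 6 = 5.501667
Scene sample variance s_s^2 = 0.12497
Suspect sample variance s_c^2 = 0.310657
Pooled variance = ((n_s-1)*s_s^2 + (n_c-1)*s_c^2) / (n_s + n_c - 2) = 0.228129
Pooled SD = sqrt(0.228129) = 0.477629
Mean difference = -0.719667
|d| = |-0.719667| / 0.477629 = 1.507

1.507


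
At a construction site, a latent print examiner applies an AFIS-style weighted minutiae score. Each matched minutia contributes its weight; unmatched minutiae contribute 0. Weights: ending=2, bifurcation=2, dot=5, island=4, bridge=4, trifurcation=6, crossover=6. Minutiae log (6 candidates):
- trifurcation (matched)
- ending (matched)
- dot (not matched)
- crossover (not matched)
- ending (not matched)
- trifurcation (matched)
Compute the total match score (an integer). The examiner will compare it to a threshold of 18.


Weighted minutiae match score:
  trifurcation: matched, +6 (running total 6)
  ending: matched, +2 (running total 8)
  dot: not matched, +0
  crossover: not matched, +0
  ending: not matched, +0
  trifurcation: matched, +6 (running total 14)
Total score = 14
Threshold = 18; verdict = inconclusive

14


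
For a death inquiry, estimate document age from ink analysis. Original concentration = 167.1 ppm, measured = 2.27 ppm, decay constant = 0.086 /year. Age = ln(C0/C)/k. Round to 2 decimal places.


Document age estimation:
C0/C = 167.1 / 2.27 = 73.612335
ln(C0/C) = 4.298813
t = 4.298813 / 0.086 = 49.99 years

49.99


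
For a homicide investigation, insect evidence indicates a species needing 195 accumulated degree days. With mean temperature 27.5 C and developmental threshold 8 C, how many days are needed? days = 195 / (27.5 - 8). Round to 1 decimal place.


Insect development time:
Effective temperature = avg_temp - T_base = 27.5 - 8 = 19.5 C
Days = ADD / effective_temp = 195 / 19.5 = 10.0 days

10.0


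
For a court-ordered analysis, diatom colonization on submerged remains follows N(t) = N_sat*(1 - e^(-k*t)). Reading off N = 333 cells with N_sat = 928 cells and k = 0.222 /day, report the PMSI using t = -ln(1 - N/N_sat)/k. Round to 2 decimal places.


PMSI from diatom colonization curve:
N / N_sat = 333 / 928 = 0.358836
1 - N/N_sat = 0.641164
ln(1 - N/N_sat) = -0.44447
t = -ln(1 - N/N_sat) / k = -(-0.44447) / 0.222 = 2.00 days

2.00


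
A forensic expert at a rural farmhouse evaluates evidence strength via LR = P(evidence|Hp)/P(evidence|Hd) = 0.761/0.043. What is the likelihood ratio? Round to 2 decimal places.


Likelihood ratio calculation:
LR = P(E|Hp) / P(E|Hd)
LR = 0.761 / 0.043
LR = 17.70

17.70


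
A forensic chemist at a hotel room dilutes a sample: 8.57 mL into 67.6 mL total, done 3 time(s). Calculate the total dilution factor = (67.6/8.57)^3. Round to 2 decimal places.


Dilution factor calculation:
Single dilution = V_total / V_sample = 67.6 / 8.57 ≈ 7.887981
Number of dilutions = 3
Total DF = (67.6 / 8.57)^3 (full precision, rounded at the end) = 490.79

490.79


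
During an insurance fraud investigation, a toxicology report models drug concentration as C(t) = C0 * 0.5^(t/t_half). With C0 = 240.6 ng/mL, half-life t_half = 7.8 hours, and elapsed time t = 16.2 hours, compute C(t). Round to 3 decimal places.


Drug concentration decay:
Number of half-lives = t / t_half = 16.2 / 7.8 = 2.076923
Decay factor = 0.5^2.076923 = 0.23701939
C(t) = 240.6 * 0.23701939 = 57.027 ng/mL

57.027


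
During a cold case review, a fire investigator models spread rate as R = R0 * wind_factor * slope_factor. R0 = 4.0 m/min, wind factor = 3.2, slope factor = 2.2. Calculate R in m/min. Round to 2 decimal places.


Fire spread rate calculation:
R = R0 * wind_factor * slope_factor
= 4.0 * 3.2 * 2.2
= 12.8 * 2.2
= 28.16 m/min

28.16


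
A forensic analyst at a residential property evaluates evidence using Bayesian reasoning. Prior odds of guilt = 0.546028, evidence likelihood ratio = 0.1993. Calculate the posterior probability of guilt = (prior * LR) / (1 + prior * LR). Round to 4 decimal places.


Bayesian evidence evaluation:
Posterior odds = prior_odds * LR = 0.546028 * 0.1993 = 0.1088234
Posterior probability = posterior_odds / (1 + posterior_odds)
= 0.1088234 / (1 + 0.1088234)
= 0.1088234 / 1.1088234
= 0.0981

0.0981


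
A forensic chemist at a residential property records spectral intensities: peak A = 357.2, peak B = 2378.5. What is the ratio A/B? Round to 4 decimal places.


Spectral peak ratio:
Peak A = 357.2 counts
Peak B = 2378.5 counts
Ratio = 357.2 / 2378.5 = 0.1502

0.1502


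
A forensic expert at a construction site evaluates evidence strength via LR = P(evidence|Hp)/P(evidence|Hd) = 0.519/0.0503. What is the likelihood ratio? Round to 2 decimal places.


Likelihood ratio calculation:
LR = P(E|Hp) / P(E|Hd)
LR = 0.519 / 0.0503
LR = 10.32

10.32


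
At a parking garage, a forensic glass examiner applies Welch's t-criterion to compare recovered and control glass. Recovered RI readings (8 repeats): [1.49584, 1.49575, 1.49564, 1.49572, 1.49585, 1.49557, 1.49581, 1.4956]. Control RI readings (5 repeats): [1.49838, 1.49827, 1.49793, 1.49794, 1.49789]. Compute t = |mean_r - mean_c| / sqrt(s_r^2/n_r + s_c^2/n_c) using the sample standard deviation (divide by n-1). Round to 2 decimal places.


Welch's t-criterion for glass RI comparison:
Recovered mean = sum / n_r = 11.96578 / 8 = 1.4957225
Control mean = sum / n_c = 7.49041 / 5 = 1.498082
Recovered sample variance s_r^2 = 1.19357e-08
Control sample variance s_c^2 = 5.107e-08
Welch SE (unpooled) = sqrt(s_r^2/n_r + s_c^2/n_c) = sqrt(1.49196e-09 + 1.0214e-08) = sqrt(1.1706e-08) = 0.000108194
|mean_r - mean_c| = 0.0023595
t = 0.0023595 / 0.000108194 = 21.81

21.81


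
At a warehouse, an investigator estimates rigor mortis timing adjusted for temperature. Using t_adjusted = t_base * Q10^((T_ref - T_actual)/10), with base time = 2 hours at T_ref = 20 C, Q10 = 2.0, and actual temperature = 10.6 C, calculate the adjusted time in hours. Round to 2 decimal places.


Rigor mortis time adjustment:
Exponent = (T_ref - T_actual) / 10 = (20 - 10.6) / 10 = 0.94
Q10 factor = 2.0^0.94 = 1.91853
t_adjusted = 2 * 1.91853 = 3.84 hours

3.84


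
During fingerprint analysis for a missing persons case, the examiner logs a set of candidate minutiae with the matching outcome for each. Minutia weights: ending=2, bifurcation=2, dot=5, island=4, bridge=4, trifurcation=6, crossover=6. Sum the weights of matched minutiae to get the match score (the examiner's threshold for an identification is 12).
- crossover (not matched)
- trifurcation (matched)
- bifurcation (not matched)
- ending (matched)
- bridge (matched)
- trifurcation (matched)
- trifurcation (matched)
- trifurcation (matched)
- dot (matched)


Weighted minutiae match score:
  crossover: not matched, +0
  trifurcation: matched, +6 (running total 6)
  bifurcation: not matched, +0
  ending: matched, +2 (running total 8)
  bridge: matched, +4 (running total 12)
  trifurcation: matched, +6 (running total 18)
  trifurcation: matched, +6 (running total 24)
  trifurcation: matched, +6 (running total 30)
  dot: matched, +5 (running total 35)
Total score = 35
Threshold = 12; verdict = identification

35


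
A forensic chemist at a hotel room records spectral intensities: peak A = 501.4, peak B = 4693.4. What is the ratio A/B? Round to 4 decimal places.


Spectral peak ratio:
Peak A = 501.4 counts
Peak B = 4693.4 counts
Ratio = 501.4 / 4693.4 = 0.1068

0.1068


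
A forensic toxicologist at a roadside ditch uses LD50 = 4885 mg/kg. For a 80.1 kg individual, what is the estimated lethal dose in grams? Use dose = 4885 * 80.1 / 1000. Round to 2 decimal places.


Lethal dose calculation:
Lethal dose = LD50 * body_weight / 1000
= 4885 * 80.1 / 1000
= 391288.5 / 1000
= 391.29 g

391.29


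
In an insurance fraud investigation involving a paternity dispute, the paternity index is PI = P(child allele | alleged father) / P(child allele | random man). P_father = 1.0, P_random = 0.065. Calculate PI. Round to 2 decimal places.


Paternity Index calculation:
PI = P(allele|father) / P(allele|random)
PI = 1.0 / 0.065
PI = 15.38

15.38


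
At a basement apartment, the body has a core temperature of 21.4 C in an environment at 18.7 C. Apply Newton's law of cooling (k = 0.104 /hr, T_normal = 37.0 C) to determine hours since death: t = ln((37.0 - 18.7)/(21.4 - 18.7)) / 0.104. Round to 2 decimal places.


Using Newton's law of cooling:
t = ln((T_normal - T_ambient) / (T_body - T_ambient)) / k
T_normal - T_ambient = 18.3
T_body - T_ambient = 2.7
Ratio = 6.777778
ln(ratio) = 1.913649
t = 1.913649 / 0.104 = 18.40 hours

18.40


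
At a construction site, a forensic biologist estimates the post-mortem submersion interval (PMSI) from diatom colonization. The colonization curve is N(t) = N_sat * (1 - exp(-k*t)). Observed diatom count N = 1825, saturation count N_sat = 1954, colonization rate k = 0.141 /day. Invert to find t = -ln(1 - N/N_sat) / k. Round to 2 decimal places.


PMSI from diatom colonization curve:
N / N_sat = 1825 / 1954 = 0.933982
1 - N/N_sat = 0.066018
ln(1 - N/N_sat) = -2.717828
t = -ln(1 - N/N_sat) / k = -(-2.717828) / 0.141 = 19.28 days

19.28


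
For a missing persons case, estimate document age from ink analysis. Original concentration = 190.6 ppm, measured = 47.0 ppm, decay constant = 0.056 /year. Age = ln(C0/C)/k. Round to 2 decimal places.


Document age estimation:
C0/C = 190.6 / 47.0 = 4.055319
ln(C0/C) = 1.400029
t = 1.400029 / 0.056 = 25.00 years

25.00


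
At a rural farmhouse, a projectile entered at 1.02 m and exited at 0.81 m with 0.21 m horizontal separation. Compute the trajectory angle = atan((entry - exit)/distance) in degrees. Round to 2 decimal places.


Bullet trajectory angle:
Height difference = 1.02 - 0.81 = 0.21 m
angle = atan(0.21 / 0.21)
angle = atan(1)
angle = 45.00 degrees

45.00


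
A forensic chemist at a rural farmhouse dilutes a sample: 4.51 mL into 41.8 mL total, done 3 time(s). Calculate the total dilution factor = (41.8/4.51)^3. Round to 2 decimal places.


Dilution factor calculation:
Single dilution = V_total / V_sample = 41.8 / 4.51 ≈ 9.268293
Number of dilutions = 3
Total DF = (41.8 / 4.51)^3 (full precision, rounded at the end) = 796.16

796.16


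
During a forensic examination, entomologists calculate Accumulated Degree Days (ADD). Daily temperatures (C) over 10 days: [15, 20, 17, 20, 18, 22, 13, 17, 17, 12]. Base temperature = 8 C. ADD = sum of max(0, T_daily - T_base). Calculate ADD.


Computing ADD day by day:
Day 1: max(0, 15 - 8) = 7
Day 2: max(0, 20 - 8) = 12
Day 3: max(0, 17 - 8) = 9
Day 4: max(0, 20 - 8) = 12
Day 5: max(0, 18 - 8) = 10
Day 6: max(0, 22 - 8) = 14
Day 7: max(0, 13 - 8) = 5
Day 8: max(0, 17 - 8) = 9
Day 9: max(0, 17 - 8) = 9
Day 10: max(0, 12 - 8) = 4
Total ADD = 91

91


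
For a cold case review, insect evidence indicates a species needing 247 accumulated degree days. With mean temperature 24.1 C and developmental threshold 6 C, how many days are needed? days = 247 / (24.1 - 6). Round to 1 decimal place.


Insect development time:
Effective temperature = avg_temp - T_base = 24.1 - 6 = 18.1 C
Days = ADD / effective_temp = 247 / 18.1 = 13.6 days

13.6


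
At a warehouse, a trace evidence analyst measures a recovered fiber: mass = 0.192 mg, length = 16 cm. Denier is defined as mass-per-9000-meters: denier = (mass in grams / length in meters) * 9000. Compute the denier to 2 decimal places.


Denier calculation:
Mass in grams = 0.192 mg / 1000 = 0.000192 g
Length in meters = 16 cm / 100 = 0.16 m
Linear density = mass / length = 0.000192 / 0.16 = 0.0012 g/m
Denier = (g/m) * 9000 = 0.0012 * 9000 = 10.80

10.80


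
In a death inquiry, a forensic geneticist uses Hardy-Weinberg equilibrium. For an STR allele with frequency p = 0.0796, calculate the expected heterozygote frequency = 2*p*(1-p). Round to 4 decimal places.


Hardy-Weinberg heterozygote frequency:
q = 1 - p = 1 - 0.0796 = 0.9204
2pq = 2 * 0.0796 * 0.9204 = 0.1465

0.1465


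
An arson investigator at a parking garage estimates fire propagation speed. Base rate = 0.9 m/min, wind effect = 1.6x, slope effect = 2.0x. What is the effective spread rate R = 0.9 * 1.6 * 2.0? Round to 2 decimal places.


Fire spread rate calculation:
R = R0 * wind_factor * slope_factor
= 0.9 * 1.6 * 2.0
= 1.44 * 2.0
= 2.88 m/min

2.88


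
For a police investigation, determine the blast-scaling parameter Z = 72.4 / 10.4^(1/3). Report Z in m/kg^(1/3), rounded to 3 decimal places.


Scaled distance calculation:
W^(1/3) = 10.4^(1/3) = 2.182786
Z = R / W^(1/3) = 72.4 / 2.182786
Z = 33.169 m/kg^(1/3)

33.169


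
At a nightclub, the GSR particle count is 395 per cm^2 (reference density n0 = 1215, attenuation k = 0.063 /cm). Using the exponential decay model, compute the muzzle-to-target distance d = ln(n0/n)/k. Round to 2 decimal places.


GSR distance calculation:
n0/n = 1215 / 395 = 3.075949
ln(n0/n) = 1.123613
d = 1.123613 / 0.063 = 17.84 cm

17.84


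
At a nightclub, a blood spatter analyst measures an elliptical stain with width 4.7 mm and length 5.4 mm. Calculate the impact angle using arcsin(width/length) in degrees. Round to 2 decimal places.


Blood spatter impact angle calculation:
width / length = 4.7 / 5.4 = 0.87037
angle = arcsin(0.87037)
angle = 60.50 degrees

60.50


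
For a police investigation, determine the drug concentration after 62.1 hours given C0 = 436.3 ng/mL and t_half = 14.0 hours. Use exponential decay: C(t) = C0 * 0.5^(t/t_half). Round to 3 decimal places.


Drug concentration decay:
Number of half-lives = t / t_half = 62.1 / 14.0 = 4.435714
Decay factor = 0.5^4.435714 = 0.04620799
C(t) = 436.3 * 0.04620799 = 20.161 ng/mL

20.161


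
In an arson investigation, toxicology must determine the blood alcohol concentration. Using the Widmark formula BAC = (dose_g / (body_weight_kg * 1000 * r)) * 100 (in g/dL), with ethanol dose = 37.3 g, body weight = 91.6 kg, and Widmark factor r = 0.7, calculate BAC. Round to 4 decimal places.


Applying the Widmark formula:
BAC = (dose_g / (body_wt * 1000 * r)) * 100
Denominator = 91.6 * 1000 * 0.7 = 64120
BAC = (37.3 / 64120) * 100
BAC = 0.0582 g/dL

0.0582


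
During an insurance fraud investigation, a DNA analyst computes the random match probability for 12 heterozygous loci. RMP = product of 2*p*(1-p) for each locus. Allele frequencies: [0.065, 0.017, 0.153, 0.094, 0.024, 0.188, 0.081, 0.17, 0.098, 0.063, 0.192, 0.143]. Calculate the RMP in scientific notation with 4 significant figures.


Computing RMP for 12 loci:
Locus 1: 2 * 0.065 * 0.935 = 0.12155
Locus 2: 2 * 0.017 * 0.983 = 0.033422
Locus 3: 2 * 0.153 * 0.847 = 0.259182
Locus 4: 2 * 0.094 * 0.906 = 0.170328
Locus 5: 2 * 0.024 * 0.976 = 0.046848
Locus 6: 2 * 0.188 * 0.812 = 0.305312
Locus 7: 2 * 0.081 * 0.919 = 0.148878
Locus 8: 2 * 0.17 * 0.83 = 0.2822
Locus 9: 2 * 0.098 * 0.902 = 0.176792
Locus 10: 2 * 0.063 * 0.937 = 0.118062
Locus 11: 2 * 0.192 * 0.808 = 0.310272
Locus 12: 2 * 0.143 * 0.857 = 0.245102
RMP = 1.711e-10

1.711e-10


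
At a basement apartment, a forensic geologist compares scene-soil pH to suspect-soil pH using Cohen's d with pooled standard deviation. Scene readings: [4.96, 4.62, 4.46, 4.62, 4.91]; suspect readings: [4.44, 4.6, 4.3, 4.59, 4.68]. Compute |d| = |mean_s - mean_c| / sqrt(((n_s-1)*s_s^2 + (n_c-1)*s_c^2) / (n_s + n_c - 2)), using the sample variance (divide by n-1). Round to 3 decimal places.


Pooled-variance Cohen's d for soil pH comparison:
Scene mean = 23.57 / 5 = 4.714
Suspect mean = 22.61 / 5 = 4.522
Scene sample variance s_s^2 = 0.04528
Suspect sample variance s_c^2 = 0.02292
Pooled variance = ((n_s-1)*s_s^2 + (n_c-1)*s_c^2) / (n_s + n_c - 2) = 0.0341
Pooled SD = sqrt(0.0341) = 0.184662
Mean difference = 0.192
|d| = |0.192| / 0.184662 = 1.040

1.040


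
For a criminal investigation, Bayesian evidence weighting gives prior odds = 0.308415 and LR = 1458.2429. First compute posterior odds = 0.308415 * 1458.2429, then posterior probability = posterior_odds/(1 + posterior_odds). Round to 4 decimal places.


Bayesian evidence evaluation:
Posterior odds = prior_odds * LR = 0.308415 * 1458.2429 = 449.744
Posterior probability = posterior_odds / (1 + posterior_odds)
= 449.744 / (1 + 449.744)
= 449.744 / 450.744
= 0.9978

0.9978


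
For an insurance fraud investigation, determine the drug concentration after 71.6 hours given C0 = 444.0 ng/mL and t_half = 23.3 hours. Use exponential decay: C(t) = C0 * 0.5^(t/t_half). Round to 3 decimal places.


Drug concentration decay:
Number of half-lives = t / t_half = 71.6 / 23.3 = 3.072961
Decay factor = 0.5^3.072961 = 0.1188356
C(t) = 444.0 * 0.1188356 = 52.763 ng/mL

52.763


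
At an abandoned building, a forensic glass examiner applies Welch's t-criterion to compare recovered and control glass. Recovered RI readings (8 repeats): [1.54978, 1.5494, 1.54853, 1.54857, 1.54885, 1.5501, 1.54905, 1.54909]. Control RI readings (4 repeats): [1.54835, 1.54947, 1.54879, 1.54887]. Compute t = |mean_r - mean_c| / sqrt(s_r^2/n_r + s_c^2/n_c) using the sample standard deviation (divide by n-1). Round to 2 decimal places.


Welch's t-criterion for glass RI comparison:
Recovered mean = sum / n_r = 12.39337 / 8 = 1.5491713
Control mean = sum / n_c = 6.19548 / 4 = 1.54887
Recovered sample variance s_r^2 = 3.11813e-07
Control sample variance s_c^2 = 2.12267e-07
Welch SE (unpooled) = sqrt(s_r^2/n_r + s_c^2/n_c) = sqrt(3.89766e-08 + 5.30667e-08) = sqrt(9.20433e-08) = 0.000303386
|mean_r - mean_c| = 0.00030125
t = 0.00030125 / 0.000303386 = 0.99

0.99


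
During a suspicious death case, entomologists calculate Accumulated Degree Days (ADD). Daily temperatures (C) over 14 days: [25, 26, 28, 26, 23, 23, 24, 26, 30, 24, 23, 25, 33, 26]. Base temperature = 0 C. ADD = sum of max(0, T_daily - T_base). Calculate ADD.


Computing ADD day by day:
Day 1: max(0, 25 - 0) = 25
Day 2: max(0, 26 - 0) = 26
Day 3: max(0, 28 - 0) = 28
Day 4: max(0, 26 - 0) = 26
Day 5: max(0, 23 - 0) = 23
Day 6: max(0, 23 - 0) = 23
Day 7: max(0, 24 - 0) = 24
Day 8: max(0, 26 - 0) = 26
Day 9: max(0, 30 - 0) = 30
Day 10: max(0, 24 - 0) = 24
Day 11: max(0, 23 - 0) = 23
Day 12: max(0, 25 - 0) = 25
Day 13: max(0, 33 - 0) = 33
Day 14: max(0, 26 - 0) = 26
Total ADD = 362

362


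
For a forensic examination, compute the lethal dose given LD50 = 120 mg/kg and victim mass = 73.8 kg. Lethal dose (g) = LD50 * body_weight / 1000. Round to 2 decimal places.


Lethal dose calculation:
Lethal dose = LD50 * body_weight / 1000
= 120 * 73.8 / 1000
= 8856 / 1000
= 8.86 g

8.86


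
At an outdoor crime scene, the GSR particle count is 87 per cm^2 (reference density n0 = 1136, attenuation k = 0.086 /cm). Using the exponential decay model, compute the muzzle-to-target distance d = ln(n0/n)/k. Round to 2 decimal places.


GSR distance calculation:
n0/n = 1136 / 87 = 13.057471
ln(n0/n) = 2.56936
d = 2.56936 / 0.086 = 29.88 cm

29.88


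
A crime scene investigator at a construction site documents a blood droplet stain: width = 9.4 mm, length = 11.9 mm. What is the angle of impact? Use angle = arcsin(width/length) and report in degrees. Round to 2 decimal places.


Blood spatter impact angle calculation:
width / length = 9.4 / 11.9 = 0.789916
angle = arcsin(0.789916)
angle = 52.18 degrees

52.18


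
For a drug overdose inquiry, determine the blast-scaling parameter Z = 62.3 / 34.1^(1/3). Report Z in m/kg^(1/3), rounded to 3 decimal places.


Scaled distance calculation:
W^(1/3) = 34.1^(1/3) = 3.242785
Z = R / W^(1/3) = 62.3 / 3.242785
Z = 19.212 m/kg^(1/3)

19.212


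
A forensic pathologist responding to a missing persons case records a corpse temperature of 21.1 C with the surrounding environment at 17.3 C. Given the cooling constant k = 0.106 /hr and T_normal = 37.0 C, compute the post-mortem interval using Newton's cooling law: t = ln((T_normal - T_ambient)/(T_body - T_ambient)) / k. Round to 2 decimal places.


Using Newton's law of cooling:
t = ln((T_normal - T_ambient) / (T_body - T_ambient)) / k
T_normal - T_ambient = 19.7
T_body - T_ambient = 3.8
Ratio = 5.184211
ln(ratio) = 1.645618
t = 1.645618 / 0.106 = 15.52 hours

15.52


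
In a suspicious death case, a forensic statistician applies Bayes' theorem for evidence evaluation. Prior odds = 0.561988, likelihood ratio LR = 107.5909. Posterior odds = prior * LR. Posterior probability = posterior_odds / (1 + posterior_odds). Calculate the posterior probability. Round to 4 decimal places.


Bayesian evidence evaluation:
Posterior odds = prior_odds * LR = 0.561988 * 107.5909 = 60.46479
Posterior probability = posterior_odds / (1 + posterior_odds)
= 60.46479 / (1 + 60.46479)
= 60.46479 / 61.46479
= 0.9837

0.9837
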